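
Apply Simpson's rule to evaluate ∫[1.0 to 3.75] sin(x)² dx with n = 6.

f(x) = sin(x)²
a = 1.0, b = 3.75, n = 6
h = (b - a)/n = 0.458333

Simpson's rule: (h/3)[f(x₀) + 4f(x₁) + 2f(x₂) + ... + f(xₙ)]

x_0 = 1.0000, f(x_0) = 0.708073, coefficient = 1
x_1 = 1.4583, f(x_1) = 0.987405, coefficient = 4
x_2 = 1.9167, f(x_2) = 0.885068, coefficient = 2
x_3 = 2.3750, f(x_3) = 0.481199, coefficient = 4
x_4 = 2.8333, f(x_4) = 0.092052, coefficient = 2
x_5 = 3.2917, f(x_5) = 0.022354, coefficient = 4
x_6 = 3.7500, f(x_6) = 0.326682, coefficient = 1

I ≈ (0.458333/3) × 8.952828 = 1.367793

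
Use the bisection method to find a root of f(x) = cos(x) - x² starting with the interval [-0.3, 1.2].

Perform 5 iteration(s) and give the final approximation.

f(x) = cos(x) - x²
Initial interval: [-0.3, 1.2]

Iteration 1:
  c_1 = (-0.300000 + 1.200000)/2 = 0.450000
  f(c_1) = f(0.450000) = 0.697947
  f(a) × f(c) ≥ 0, new interval: [0.450000, 1.200000]
Iteration 2:
  c_2 = (0.450000 + 1.200000)/2 = 0.825000
  f(c_2) = f(0.825000) = -0.002068
  f(a) × f(c) < 0, new interval: [0.450000, 0.825000]
Iteration 3:
  c_3 = (0.450000 + 0.825000)/2 = 0.637500
  f(c_3) = f(0.637500) = 0.397180
  f(a) × f(c) ≥ 0, new interval: [0.637500, 0.825000]
Iteration 4:
  c_4 = (0.637500 + 0.825000)/2 = 0.731250
  f(c_4) = f(0.731250) = 0.209614
  f(a) × f(c) ≥ 0, new interval: [0.731250, 0.825000]
Iteration 5:
  c_5 = (0.731250 + 0.825000)/2 = 0.778125
  f(c_5) = f(0.778125) = 0.106752
  f(a) × f(c) ≥ 0, new interval: [0.778125, 0.825000]

After 5 iteration(s), the approximation is c_5 = 0.778125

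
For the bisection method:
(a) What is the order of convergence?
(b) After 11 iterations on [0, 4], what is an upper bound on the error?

(a) Bisection has linear (order 1) convergence; the error is halved each step.

(b) Error bound = (b-a)/2^n = (4 - 0)/2^{11}
    = 4/2^{11}

(a) 1 (linear); (b) error ≤ 1.95e-03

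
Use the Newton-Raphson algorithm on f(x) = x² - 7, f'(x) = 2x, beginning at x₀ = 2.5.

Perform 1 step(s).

f(x) = x² - 7
f'(x) = 2x
x₀ = 2.5

Newton-Raphson formula: x_{n+1} = x_n - f(x_n)/f'(x_n)

Iteration 1:
  f(2.500000) = -0.750000
  f'(2.500000) = 5.000000
  x_1 = 2.500000 - (-0.750000)/5.000000 = 2.650000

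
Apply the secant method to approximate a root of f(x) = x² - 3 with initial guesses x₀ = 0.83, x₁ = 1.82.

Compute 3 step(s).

f(x) = x² - 3
x₀ = 0.83, x₁ = 1.82

Secant formula: x_{n+1} = x_n - f(x_n)(x_n - x_{n-1})/(f(x_n) - f(x_{n-1}))

Iteration 1:
  f(0.830000) = -2.311100
  f(1.820000) = 0.312400
  x_2 = 1.820000 - 0.312400×(1.820000 - 0.830000)/(0.312400 - (-2.311100))
       = 1.702113
Iteration 2:
  f(1.820000) = 0.312400
  f(1.702113) = -0.102811
  x_3 = 1.702113 - (-0.102811)×(1.702113 - 1.820000)/(-0.102811 - 0.312400)
       = 1.731303
Iteration 3:
  f(1.702113) = -0.102811
  f(1.731303) = -0.002589
  x_4 = 1.731303 - (-0.002589)×(1.731303 - 1.702113)/(-0.002589 - (-0.102811))
       = 1.732057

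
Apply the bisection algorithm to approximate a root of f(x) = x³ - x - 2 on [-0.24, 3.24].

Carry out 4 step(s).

f(x) = x³ - x - 2
Initial interval: [-0.24, 3.24]

Iteration 1:
  c_1 = (-0.240000 + 3.240000)/2 = 1.500000
  f(c_1) = f(1.500000) = -0.125000
  f(a) × f(c) ≥ 0, new interval: [1.500000, 3.240000]
Iteration 2:
  c_2 = (1.500000 + 3.240000)/2 = 2.370000
  f(c_2) = f(2.370000) = 8.942053
  f(a) × f(c) < 0, new interval: [1.500000, 2.370000]
Iteration 3:
  c_3 = (1.500000 + 2.370000)/2 = 1.935000
  f(c_3) = f(1.935000) = 3.310075
  f(a) × f(c) < 0, new interval: [1.500000, 1.935000]
Iteration 4:
  c_4 = (1.500000 + 1.935000)/2 = 1.717500
  f(c_4) = f(1.717500) = 1.348792
  f(a) × f(c) < 0, new interval: [1.500000, 1.717500]

After 4 iteration(s), the approximation is c_4 = 1.717500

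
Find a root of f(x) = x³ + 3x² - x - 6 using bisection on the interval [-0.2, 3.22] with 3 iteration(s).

f(x) = x³ + 3x² - x - 6
Initial interval: [-0.2, 3.22]

Iteration 1:
  c_1 = (-0.200000 + 3.220000)/2 = 1.510000
  f(c_1) = f(1.510000) = 2.773251
  f(a) × f(c) < 0, new interval: [-0.200000, 1.510000]
Iteration 2:
  c_2 = (-0.200000 + 1.510000)/2 = 0.655000
  f(c_2) = f(0.655000) = -5.086914
  f(a) × f(c) ≥ 0, new interval: [0.655000, 1.510000]
Iteration 3:
  c_3 = (0.655000 + 1.510000)/2 = 1.082500
  f(c_3) = f(1.082500) = -2.298601
  f(a) × f(c) ≥ 0, new interval: [1.082500, 1.510000]

After 3 iteration(s), the approximation is c_3 = 1.082500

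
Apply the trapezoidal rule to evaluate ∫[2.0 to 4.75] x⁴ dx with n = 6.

f(x) = x⁴
a = 2.0, b = 4.75, n = 6
h = (b - a)/n = 0.458333

Trapezoidal rule: (h/2)[f(x₀) + 2f(x₁) + 2f(x₂) + ... + f(xₙ)]

x_0 = 2.0000, f(x_0) = 16.000000, coefficient = 1
x_1 = 2.4583, f(x_1) = 36.522717, coefficient = 2
x_2 = 2.9167, f(x_2) = 72.368104, coefficient = 2
x_3 = 3.3750, f(x_3) = 129.746338, coefficient = 2
x_4 = 3.8333, f(x_4) = 215.926698, coefficient = 2
x_5 = 4.2917, f(x_5) = 339.237561, coefficient = 2
x_6 = 4.7500, f(x_6) = 509.066406, coefficient = 1

I ≈ (0.458333/2) × 2112.669241 = 484.153368
Exact value: 477.213086
Error: 6.940282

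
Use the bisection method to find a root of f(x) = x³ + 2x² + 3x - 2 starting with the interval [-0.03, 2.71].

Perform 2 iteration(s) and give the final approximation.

f(x) = x³ + 2x² + 3x - 2
Initial interval: [-0.03, 2.71]

Iteration 1:
  c_1 = (-0.030000 + 2.710000)/2 = 1.340000
  f(c_1) = f(1.340000) = 8.017304
  f(a) × f(c) < 0, new interval: [-0.030000, 1.340000]
Iteration 2:
  c_2 = (-0.030000 + 1.340000)/2 = 0.655000
  f(c_2) = f(0.655000) = 1.104061
  f(a) × f(c) < 0, new interval: [-0.030000, 0.655000]

After 2 iteration(s), the approximation is c_2 = 0.655000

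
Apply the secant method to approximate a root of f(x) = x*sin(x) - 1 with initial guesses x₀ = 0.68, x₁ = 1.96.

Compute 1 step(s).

f(x) = x*sin(x) - 1
x₀ = 0.68, x₁ = 1.96

Secant formula: x_{n+1} = x_n - f(x_n)(x_n - x_{n-1})/(f(x_n) - f(x_{n-1}))

Iteration 1:
  f(0.680000) = -0.572421
  f(1.960000) = 0.813415
  x_2 = 1.960000 - 0.813415×(1.960000 - 0.680000)/(0.813415 - (-0.572421))
       = 1.208705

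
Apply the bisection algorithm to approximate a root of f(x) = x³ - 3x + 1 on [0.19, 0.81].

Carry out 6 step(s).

f(x) = x³ - 3x + 1
Initial interval: [0.19, 0.81]

Iteration 1:
  c_1 = (0.190000 + 0.810000)/2 = 0.500000
  f(c_1) = f(0.500000) = -0.375000
  f(a) × f(c) < 0, new interval: [0.190000, 0.500000]
Iteration 2:
  c_2 = (0.190000 + 0.500000)/2 = 0.345000
  f(c_2) = f(0.345000) = 0.006064
  f(a) × f(c) ≥ 0, new interval: [0.345000, 0.500000]
Iteration 3:
  c_3 = (0.345000 + 0.500000)/2 = 0.422500
  f(c_3) = f(0.422500) = -0.192081
  f(a) × f(c) < 0, new interval: [0.345000, 0.422500]
Iteration 4:
  c_4 = (0.345000 + 0.422500)/2 = 0.383750
  f(c_4) = f(0.383750) = -0.094737
  f(a) × f(c) < 0, new interval: [0.345000, 0.383750]
Iteration 5:
  c_5 = (0.345000 + 0.383750)/2 = 0.364375
  f(c_5) = f(0.364375) = -0.044747
  f(a) × f(c) < 0, new interval: [0.345000, 0.364375]
Iteration 6:
  c_6 = (0.345000 + 0.364375)/2 = 0.354687
  f(c_6) = f(0.354687) = -0.019442
  f(a) × f(c) < 0, new interval: [0.345000, 0.354687]

After 6 iteration(s), the approximation is c_6 = 0.354687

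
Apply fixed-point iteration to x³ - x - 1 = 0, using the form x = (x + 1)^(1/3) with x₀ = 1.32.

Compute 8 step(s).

Equation: x³ - x - 1 = 0
Fixed-point form: x = (x + 1)^(1/3)
x₀ = 1.32

x_1 = g(1.320000) = 1.323821
x_2 = g(1.323821) = 1.324548
x_3 = g(1.324548) = 1.324686
x_4 = g(1.324686) = 1.324712
x_5 = g(1.324712) = 1.324717
x_6 = g(1.324717) = 1.324718
x_7 = g(1.324718) = 1.324718
x_8 = g(1.324718) = 1.324718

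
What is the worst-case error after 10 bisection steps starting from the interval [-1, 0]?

Bisection error bound: |error| ≤ (b-a)/2^n
|error| ≤ (0 - (-1))/2^10 = 1/2^10
|error| ≤ 0.0009765625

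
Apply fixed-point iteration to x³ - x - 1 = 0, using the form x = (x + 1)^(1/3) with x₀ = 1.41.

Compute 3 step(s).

Equation: x³ - x - 1 = 0
Fixed-point form: x = (x + 1)^(1/3)
x₀ = 1.41

x_1 = g(1.410000) = 1.340723
x_2 = g(1.340723) = 1.327751
x_3 = g(1.327751) = 1.325294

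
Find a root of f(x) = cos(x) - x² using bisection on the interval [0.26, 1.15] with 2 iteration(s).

f(x) = cos(x) - x²
Initial interval: [0.26, 1.15]

Iteration 1:
  c_1 = (0.260000 + 1.150000)/2 = 0.705000
  f(c_1) = f(0.705000) = 0.264587
  f(a) × f(c) ≥ 0, new interval: [0.705000, 1.150000]
Iteration 2:
  c_2 = (0.705000 + 1.150000)/2 = 0.927500
  f(c_2) = f(0.927500) = -0.260420
  f(a) × f(c) < 0, new interval: [0.705000, 0.927500]

After 2 iteration(s), the approximation is c_2 = 0.927500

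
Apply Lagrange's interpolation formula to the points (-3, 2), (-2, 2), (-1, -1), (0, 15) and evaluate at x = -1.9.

Lagrange interpolation formula:
P(x) = Σ yᵢ × Lᵢ(x)
where Lᵢ(x) = Π_{j≠i} (x - xⱼ)/(xᵢ - xⱼ)

L_0(-1.9) = (-1.9 - (-2))/(-3 - (-2)) × (-1.9 - (-1))/(-3 - (-1)) × (-1.9 - 0)/(-3 - 0) = -0.028500
L_1(-1.9) = (-1.9 - (-3))/(-2 - (-3)) × (-1.9 - (-1))/(-2 - (-1)) × (-1.9 - 0)/(-2 - 0) = 0.940500
L_2(-1.9) = (-1.9 - (-3))/(-1 - (-3)) × (-1.9 - (-2))/(-1 - (-2)) × (-1.9 - 0)/(-1 - 0) = 0.104500
L_3(-1.9) = (-1.9 - (-3))/(0 - (-3)) × (-1.9 - (-2))/(0 - (-2)) × (-1.9 - (-1))/(0 - (-1)) = -0.016500

P(-1.9) = 2×L_0(-1.9) + 2×L_1(-1.9) + (-1)×L_2(-1.9) + 15×L_3(-1.9)
P(-1.9) = 1.472000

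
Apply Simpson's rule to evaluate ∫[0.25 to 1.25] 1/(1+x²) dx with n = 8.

f(x) = 1/(1+x²)
a = 0.25, b = 1.25, n = 8
h = (b - a)/n = 0.125000

Simpson's rule: (h/3)[f(x₀) + 4f(x₁) + 2f(x₂) + ... + f(xₙ)]

x_0 = 0.2500, f(x_0) = 0.941176, coefficient = 1
x_1 = 0.3750, f(x_1) = 0.876712, coefficient = 4
x_2 = 0.5000, f(x_2) = 0.800000, coefficient = 2
x_3 = 0.6250, f(x_3) = 0.719101, coefficient = 4
x_4 = 0.7500, f(x_4) = 0.640000, coefficient = 2
x_5 = 0.8750, f(x_5) = 0.566372, coefficient = 4
x_6 = 1.0000, f(x_6) = 0.500000, coefficient = 2
x_7 = 1.1250, f(x_7) = 0.441379, coefficient = 4
x_8 = 1.2500, f(x_8) = 0.390244, coefficient = 1

I ≈ (0.125000/3) × 15.625678 = 0.651070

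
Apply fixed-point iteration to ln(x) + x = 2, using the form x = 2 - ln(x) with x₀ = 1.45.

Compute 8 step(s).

Equation: ln(x) + x = 2
Fixed-point form: x = 2 - ln(x)
x₀ = 1.45

x_1 = g(1.450000) = 1.628436
x_2 = g(1.628436) = 1.512380
x_3 = g(1.512380) = 1.586316
x_4 = g(1.586316) = 1.538586
x_5 = g(1.538586) = 1.569136
x_6 = g(1.569136) = 1.549475
x_7 = g(1.549475) = 1.562084
x_8 = g(1.562084) = 1.553979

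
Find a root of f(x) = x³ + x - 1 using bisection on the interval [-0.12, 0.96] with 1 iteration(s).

f(x) = x³ + x - 1
Initial interval: [-0.12, 0.96]

Iteration 1:
  c_1 = (-0.120000 + 0.960000)/2 = 0.420000
  f(c_1) = f(0.420000) = -0.505912
  f(a) × f(c) ≥ 0, new interval: [0.420000, 0.960000]

After 1 iteration(s), the approximation is c_1 = 0.420000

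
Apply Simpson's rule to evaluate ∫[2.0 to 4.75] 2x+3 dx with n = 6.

f(x) = 2x+3
a = 2.0, b = 4.75, n = 6
h = (b - a)/n = 0.458333

Simpson's rule: (h/3)[f(x₀) + 4f(x₁) + 2f(x₂) + ... + f(xₙ)]

x_0 = 2.0000, f(x_0) = 7.000000, coefficient = 1
x_1 = 2.4583, f(x_1) = 7.916667, coefficient = 4
x_2 = 2.9167, f(x_2) = 8.833333, coefficient = 2
x_3 = 3.3750, f(x_3) = 9.750000, coefficient = 4
x_4 = 3.8333, f(x_4) = 10.666667, coefficient = 2
x_5 = 4.2917, f(x_5) = 11.583333, coefficient = 4
x_6 = 4.7500, f(x_6) = 12.500000, coefficient = 1

I ≈ (0.458333/3) × 175.500000 = 26.812500
Exact value: 26.812500
Error: 0.000000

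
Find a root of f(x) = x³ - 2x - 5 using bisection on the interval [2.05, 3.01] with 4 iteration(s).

f(x) = x³ - 2x - 5
Initial interval: [2.05, 3.01]

Iteration 1:
  c_1 = (2.050000 + 3.010000)/2 = 2.530000
  f(c_1) = f(2.530000) = 6.134277
  f(a) × f(c) < 0, new interval: [2.050000, 2.530000]
Iteration 2:
  c_2 = (2.050000 + 2.530000)/2 = 2.290000
  f(c_2) = f(2.290000) = 2.428989
  f(a) × f(c) < 0, new interval: [2.050000, 2.290000]
Iteration 3:
  c_3 = (2.050000 + 2.290000)/2 = 2.170000
  f(c_3) = f(2.170000) = 0.878313
  f(a) × f(c) < 0, new interval: [2.050000, 2.170000]
Iteration 4:
  c_4 = (2.050000 + 2.170000)/2 = 2.110000
  f(c_4) = f(2.110000) = 0.173931
  f(a) × f(c) < 0, new interval: [2.050000, 2.110000]

After 4 iteration(s), the approximation is c_4 = 2.110000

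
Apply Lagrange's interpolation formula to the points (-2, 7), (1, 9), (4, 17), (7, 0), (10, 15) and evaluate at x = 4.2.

Lagrange interpolation formula:
P(x) = Σ yᵢ × Lᵢ(x)
where Lᵢ(x) = Π_{j≠i} (x - xⱼ)/(xᵢ - xⱼ)

L_0(4.2) = (4.2 - 1)/(-2 - 1) × (4.2 - 4)/(-2 - 4) × (4.2 - 7)/(-2 - 7) × (4.2 - 10)/(-2 - 10) = 0.005347
L_1(4.2) = (4.2 - (-2))/(1 - (-2)) × (4.2 - 4)/(1 - 4) × (4.2 - 7)/(1 - 7) × (4.2 - 10)/(1 - 10) = -0.041435
L_2(4.2) = (4.2 - (-2))/(4 - (-2)) × (4.2 - 1)/(4 - 1) × (4.2 - 7)/(4 - 7) × (4.2 - 10)/(4 - 10) = 0.994449
L_3(4.2) = (4.2 - (-2))/(7 - (-2)) × (4.2 - 1)/(7 - 1) × (4.2 - 4)/(7 - 4) × (4.2 - 10)/(7 - 10) = 0.047355
L_4(4.2) = (4.2 - (-2))/(10 - (-2)) × (4.2 - 1)/(10 - 1) × (4.2 - 4)/(10 - 4) × (4.2 - 7)/(10 - 7) = -0.005715

P(4.2) = 7×L_0(4.2) + 9×L_1(4.2) + 17×L_2(4.2) + 0×L_3(4.2) + 15×L_4(4.2)
P(4.2) = 16.484418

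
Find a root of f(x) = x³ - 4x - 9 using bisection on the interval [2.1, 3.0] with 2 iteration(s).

f(x) = x³ - 4x - 9
Initial interval: [2.1, 3.0]

Iteration 1:
  c_1 = (2.100000 + 3.000000)/2 = 2.550000
  f(c_1) = f(2.550000) = -2.618625
  f(a) × f(c) ≥ 0, new interval: [2.550000, 3.000000]
Iteration 2:
  c_2 = (2.550000 + 3.000000)/2 = 2.775000
  f(c_2) = f(2.775000) = 1.269234
  f(a) × f(c) < 0, new interval: [2.550000, 2.775000]

After 2 iteration(s), the approximation is c_2 = 2.775000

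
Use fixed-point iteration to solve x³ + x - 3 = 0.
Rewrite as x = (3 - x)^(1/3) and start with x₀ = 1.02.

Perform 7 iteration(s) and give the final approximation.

Equation: x³ + x - 3 = 0
Fixed-point form: x = (3 - x)^(1/3)
x₀ = 1.02

x_1 = g(1.020000) = 1.255707
x_2 = g(1.255707) = 1.203760
x_3 = g(1.203760) = 1.215593
x_4 = g(1.215593) = 1.212918
x_5 = g(1.212918) = 1.213523
x_6 = g(1.213523) = 1.213386
x_7 = g(1.213386) = 1.213417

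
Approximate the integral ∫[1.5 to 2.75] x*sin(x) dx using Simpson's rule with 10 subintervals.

f(x) = x*sin(x)
a = 1.5, b = 2.75, n = 10
h = (b - a)/n = 0.125000

Simpson's rule: (h/3)[f(x₀) + 4f(x₁) + 2f(x₂) + ... + f(xₙ)]

x_0 = 1.5000, f(x_0) = 1.496242, coefficient = 1
x_1 = 1.6250, f(x_1) = 1.622613, coefficient = 4
x_2 = 1.7500, f(x_2) = 1.721975, coefficient = 2
x_3 = 1.8750, f(x_3) = 1.788911, coefficient = 4
x_4 = 2.0000, f(x_4) = 1.818595, coefficient = 2
x_5 = 2.1250, f(x_5) = 1.806930, coefficient = 4
x_6 = 2.2500, f(x_6) = 1.750665, coefficient = 2
x_7 = 2.3750, f(x_7) = 1.647502, coefficient = 4
x_8 = 2.5000, f(x_8) = 1.496180, coefficient = 2
x_9 = 2.6250, f(x_9) = 1.296541, coefficient = 4
x_10 = 2.7500, f(x_10) = 1.049568, coefficient = 1

I ≈ (0.125000/3) × 48.770627 = 2.032109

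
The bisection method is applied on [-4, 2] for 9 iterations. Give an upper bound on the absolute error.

Bisection error bound: |error| ≤ (b-a)/2^n
|error| ≤ (2 - (-4))/2^9 = 6/2^9
|error| ≤ 0.0117187500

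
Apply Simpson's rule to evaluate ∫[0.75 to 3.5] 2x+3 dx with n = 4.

f(x) = 2x+3
a = 0.75, b = 3.5, n = 4
h = (b - a)/n = 0.687500

Simpson's rule: (h/3)[f(x₀) + 4f(x₁) + 2f(x₂) + ... + f(xₙ)]

x_0 = 0.7500, f(x_0) = 4.500000, coefficient = 1
x_1 = 1.4375, f(x_1) = 5.875000, coefficient = 4
x_2 = 2.1250, f(x_2) = 7.250000, coefficient = 2
x_3 = 2.8125, f(x_3) = 8.625000, coefficient = 4
x_4 = 3.5000, f(x_4) = 10.000000, coefficient = 1

I ≈ (0.687500/3) × 87.000000 = 19.937500
Exact value: 19.937500
Error: 0.000000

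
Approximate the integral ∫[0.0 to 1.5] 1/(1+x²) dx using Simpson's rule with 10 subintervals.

f(x) = 1/(1+x²)
a = 0.0, b = 1.5, n = 10
h = (b - a)/n = 0.150000

Simpson's rule: (h/3)[f(x₀) + 4f(x₁) + 2f(x₂) + ... + f(xₙ)]

x_0 = 0.0000, f(x_0) = 1.000000, coefficient = 1
x_1 = 0.1500, f(x_1) = 0.977995, coefficient = 4
x_2 = 0.3000, f(x_2) = 0.917431, coefficient = 2
x_3 = 0.4500, f(x_3) = 0.831601, coefficient = 4
x_4 = 0.6000, f(x_4) = 0.735294, coefficient = 2
x_5 = 0.7500, f(x_5) = 0.640000, coefficient = 4
x_6 = 0.9000, f(x_6) = 0.552486, coefficient = 2
x_7 = 1.0500, f(x_7) = 0.475624, coefficient = 4
x_8 = 1.2000, f(x_8) = 0.409836, coefficient = 2
x_9 = 1.3500, f(x_9) = 0.354296, coefficient = 4
x_10 = 1.5000, f(x_10) = 0.307692, coefficient = 1

I ≈ (0.150000/3) × 19.655852 = 0.982793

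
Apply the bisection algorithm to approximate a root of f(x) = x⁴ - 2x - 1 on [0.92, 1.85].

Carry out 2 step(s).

f(x) = x⁴ - 2x - 1
Initial interval: [0.92, 1.85]

Iteration 1:
  c_1 = (0.920000 + 1.850000)/2 = 1.385000
  f(c_1) = f(1.385000) = -0.090413
  f(a) × f(c) ≥ 0, new interval: [1.385000, 1.850000]
Iteration 2:
  c_2 = (1.385000 + 1.850000)/2 = 1.617500
  f(c_2) = f(1.617500) = 2.610058
  f(a) × f(c) < 0, new interval: [1.385000, 1.617500]

After 2 iteration(s), the approximation is c_2 = 1.617500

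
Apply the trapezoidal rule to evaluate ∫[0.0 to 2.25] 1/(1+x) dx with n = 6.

f(x) = 1/(1+x)
a = 0.0, b = 2.25, n = 6
h = (b - a)/n = 0.375000

Trapezoidal rule: (h/2)[f(x₀) + 2f(x₁) + 2f(x₂) + ... + f(xₙ)]

x_0 = 0.0000, f(x_0) = 1.000000, coefficient = 1
x_1 = 0.3750, f(x_1) = 0.727273, coefficient = 2
x_2 = 0.7500, f(x_2) = 0.571429, coefficient = 2
x_3 = 1.1250, f(x_3) = 0.470588, coefficient = 2
x_4 = 1.5000, f(x_4) = 0.400000, coefficient = 2
x_5 = 1.8750, f(x_5) = 0.347826, coefficient = 2
x_6 = 2.2500, f(x_6) = 0.307692, coefficient = 1

I ≈ (0.375000/2) × 6.341924 = 1.189111
Exact value: 1.178655
Error: 0.010456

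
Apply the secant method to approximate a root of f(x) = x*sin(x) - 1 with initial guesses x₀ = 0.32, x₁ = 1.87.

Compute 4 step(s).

f(x) = x*sin(x) - 1
x₀ = 0.32, x₁ = 1.87

Secant formula: x_{n+1} = x_n - f(x_n)(x_n - x_{n-1})/(f(x_n) - f(x_{n-1}))

Iteration 1:
  f(0.320000) = -0.899339
  f(1.870000) = 0.786919
  x_2 = 1.870000 - 0.786919×(1.870000 - 0.320000)/(0.786919 - (-0.899339))
       = 1.146668
Iteration 2:
  f(1.870000) = 0.786919
  f(1.146668) = 0.045071
  x_3 = 1.146668 - 0.045071×(1.146668 - 1.870000)/(0.045071 - 0.786919)
       = 1.102722
Iteration 3:
  f(1.146668) = 0.045071
  f(1.102722) = -0.015888
  x_4 = 1.102722 - (-0.015888)×(1.102722 - 1.146668)/(-0.015888 - 0.045071)
       = 1.114176
Iteration 4:
  f(1.102722) = -0.015888
  f(1.114176) = 0.000026
  x_5 = 1.114176 - 0.000026×(1.114176 - 1.102722)/(0.000026 - (-0.015888))
       = 1.114157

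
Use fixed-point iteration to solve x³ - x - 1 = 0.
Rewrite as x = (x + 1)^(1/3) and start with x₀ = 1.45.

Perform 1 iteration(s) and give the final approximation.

Equation: x³ - x - 1 = 0
Fixed-point form: x = (x + 1)^(1/3)
x₀ = 1.45

x_1 = g(1.450000) = 1.348100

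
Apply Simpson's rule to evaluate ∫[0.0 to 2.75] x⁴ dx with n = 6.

f(x) = x⁴
a = 0.0, b = 2.75, n = 6
h = (b - a)/n = 0.458333

Simpson's rule: (h/3)[f(x₀) + 4f(x₁) + 2f(x₂) + ... + f(xₙ)]

x_0 = 0.0000, f(x_0) = 0.000000, coefficient = 1
x_1 = 0.4583, f(x_1) = 0.044129, coefficient = 4
x_2 = 0.9167, f(x_2) = 0.706067, coefficient = 2
x_3 = 1.3750, f(x_3) = 3.574463, coefficient = 4
x_4 = 1.8333, f(x_4) = 11.297068, coefficient = 2
x_5 = 2.2917, f(x_5) = 27.580732, coefficient = 4
x_6 = 2.7500, f(x_6) = 57.191406, coefficient = 1

I ≈ (0.458333/3) × 205.994973 = 31.471454
Exact value: 31.455273
Error: 0.016181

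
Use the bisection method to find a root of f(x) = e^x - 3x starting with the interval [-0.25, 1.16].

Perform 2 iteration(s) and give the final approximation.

f(x) = e^x - 3x
Initial interval: [-0.25, 1.16]

Iteration 1:
  c_1 = (-0.250000 + 1.160000)/2 = 0.455000
  f(c_1) = f(0.455000) = 0.211173
  f(a) × f(c) ≥ 0, new interval: [0.455000, 1.160000]
Iteration 2:
  c_2 = (0.455000 + 1.160000)/2 = 0.807500
  f(c_2) = f(0.807500) = -0.180205
  f(a) × f(c) < 0, new interval: [0.455000, 0.807500]

After 2 iteration(s), the approximation is c_2 = 0.807500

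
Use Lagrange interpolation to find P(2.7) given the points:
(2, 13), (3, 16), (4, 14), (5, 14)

Lagrange interpolation formula:
P(x) = Σ yᵢ × Lᵢ(x)
where Lᵢ(x) = Π_{j≠i} (x - xⱼ)/(xᵢ - xⱼ)

L_0(2.7) = (2.7 - 3)/(2 - 3) × (2.7 - 4)/(2 - 4) × (2.7 - 5)/(2 - 5) = 0.149500
L_1(2.7) = (2.7 - 2)/(3 - 2) × (2.7 - 4)/(3 - 4) × (2.7 - 5)/(3 - 5) = 1.046500
L_2(2.7) = (2.7 - 2)/(4 - 2) × (2.7 - 3)/(4 - 3) × (2.7 - 5)/(4 - 5) = -0.241500
L_3(2.7) = (2.7 - 2)/(5 - 2) × (2.7 - 3)/(5 - 3) × (2.7 - 4)/(5 - 4) = 0.045500

P(2.7) = 13×L_0(2.7) + 16×L_1(2.7) + 14×L_2(2.7) + 14×L_3(2.7)
P(2.7) = 15.943500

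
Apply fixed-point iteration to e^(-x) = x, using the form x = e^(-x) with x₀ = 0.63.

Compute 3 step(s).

Equation: e^(-x) = x
Fixed-point form: x = e^(-x)
x₀ = 0.63

x_1 = g(0.630000) = 0.532592
x_2 = g(0.532592) = 0.587081
x_3 = g(0.587081) = 0.555948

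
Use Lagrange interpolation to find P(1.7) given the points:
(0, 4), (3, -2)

Lagrange interpolation formula:
P(x) = Σ yᵢ × Lᵢ(x)
where Lᵢ(x) = Π_{j≠i} (x - xⱼ)/(xᵢ - xⱼ)

L_0(1.7) = (1.7 - 3)/(0 - 3) = 0.433333
L_1(1.7) = (1.7 - 0)/(3 - 0) = 0.566667

P(1.7) = 4×L_0(1.7) + (-2)×L_1(1.7)
P(1.7) = 0.600000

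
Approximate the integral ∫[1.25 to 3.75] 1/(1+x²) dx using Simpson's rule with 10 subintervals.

f(x) = 1/(1+x²)
a = 1.25, b = 3.75, n = 10
h = (b - a)/n = 0.250000

Simpson's rule: (h/3)[f(x₀) + 4f(x₁) + 2f(x₂) + ... + f(xₙ)]

x_0 = 1.2500, f(x_0) = 0.390244, coefficient = 1
x_1 = 1.5000, f(x_1) = 0.307692, coefficient = 4
x_2 = 1.7500, f(x_2) = 0.246154, coefficient = 2
x_3 = 2.0000, f(x_3) = 0.200000, coefficient = 4
x_4 = 2.2500, f(x_4) = 0.164948, coefficient = 2
x_5 = 2.5000, f(x_5) = 0.137931, coefficient = 4
x_6 = 2.7500, f(x_6) = 0.116788, coefficient = 2
x_7 = 3.0000, f(x_7) = 0.100000, coefficient = 4
x_8 = 3.2500, f(x_8) = 0.086486, coefficient = 2
x_9 = 3.5000, f(x_9) = 0.075472, coefficient = 4
x_10 = 3.7500, f(x_10) = 0.066390, coefficient = 1

I ≈ (0.250000/3) × 4.969768 = 0.414147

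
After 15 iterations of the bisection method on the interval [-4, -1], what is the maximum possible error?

Bisection error bound: |error| ≤ (b-a)/2^n
|error| ≤ (-1 - (-4))/2^15 = 3/2^15
|error| ≤ 0.0000915527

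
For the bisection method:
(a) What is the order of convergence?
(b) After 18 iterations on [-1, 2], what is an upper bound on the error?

(a) Bisection has linear (order 1) convergence; the error is halved each step.

(b) Error bound = (b-a)/2^n = (2 - (-1))/2^{18}
    = 3/2^{18}

(a) 1 (linear); (b) error ≤ 1.14e-05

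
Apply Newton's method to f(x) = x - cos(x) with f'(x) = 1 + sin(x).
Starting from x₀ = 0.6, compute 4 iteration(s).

f(x) = x - cos(x)
f'(x) = 1 + sin(x)
x₀ = 0.6

Newton-Raphson formula: x_{n+1} = x_n - f(x_n)/f'(x_n)

Iteration 1:
  f(0.600000) = -0.225336
  f'(0.600000) = 1.564642
  x_1 = 0.600000 - (-0.225336)/1.564642 = 0.744017
Iteration 2:
  f(0.744017) = 0.008264
  f'(0.744017) = 1.677249
  x_2 = 0.744017 - 0.008264/1.677249 = 0.739090
Iteration 3:
  f(0.739090) = 0.000009
  f'(0.739090) = 1.673616
  x_3 = 0.739090 - 0.000009/1.673616 = 0.739085
Iteration 4:
  f(0.739085) = 0.000000
  f'(0.739085) = 1.673612
  x_4 = 0.739085 - 0.000000/1.673612 = 0.739085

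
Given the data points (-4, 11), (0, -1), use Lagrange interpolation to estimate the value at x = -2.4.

Lagrange interpolation formula:
P(x) = Σ yᵢ × Lᵢ(x)
where Lᵢ(x) = Π_{j≠i} (x - xⱼ)/(xᵢ - xⱼ)

L_0(-2.4) = (-2.4 - 0)/(-4 - 0) = 0.600000
L_1(-2.4) = (-2.4 - (-4))/(0 - (-4)) = 0.400000

P(-2.4) = 11×L_0(-2.4) + (-1)×L_1(-2.4)
P(-2.4) = 6.200000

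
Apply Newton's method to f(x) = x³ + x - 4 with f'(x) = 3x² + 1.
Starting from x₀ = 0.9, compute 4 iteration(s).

f(x) = x³ + x - 4
f'(x) = 3x² + 1
x₀ = 0.9

Newton-Raphson formula: x_{n+1} = x_n - f(x_n)/f'(x_n)

Iteration 1:
  f(0.900000) = -2.371000
  f'(0.900000) = 3.430000
  x_1 = 0.900000 - (-2.371000)/3.430000 = 1.591254
Iteration 2:
  f(1.591254) = 1.620448
  f'(1.591254) = 8.596264
  x_2 = 1.591254 - 1.620448/8.596264 = 1.402748
Iteration 3:
  f(1.402748) = 0.162935
  f'(1.402748) = 6.903102
  x_3 = 1.402748 - 0.162935/6.903102 = 1.379144
Iteration 4:
  f(1.379144) = 0.002331
  f'(1.379144) = 6.706118
  x_4 = 1.379144 - 0.002331/6.706118 = 1.378797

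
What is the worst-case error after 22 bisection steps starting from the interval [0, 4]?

Bisection error bound: |error| ≤ (b-a)/2^n
|error| ≤ (4 - 0)/2^22 = 4/2^22
|error| ≤ 0.0000009537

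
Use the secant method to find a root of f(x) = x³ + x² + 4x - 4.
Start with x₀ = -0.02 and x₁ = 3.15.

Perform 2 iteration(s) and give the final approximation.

f(x) = x³ + x² + 4x - 4
x₀ = -0.02, x₁ = 3.15

Secant formula: x_{n+1} = x_n - f(x_n)(x_n - x_{n-1})/(f(x_n) - f(x_{n-1}))

Iteration 1:
  f(-0.020000) = -4.079608
  f(3.150000) = 49.778375
  x_2 = 3.150000 - 49.778375×(3.150000 - (-0.020000))/(49.778375 - (-4.079608))
       = 0.220120
Iteration 2:
  f(3.150000) = 49.778375
  f(0.220120) = -3.060404
  x_3 = 0.220120 - (-3.060404)×(0.220120 - 3.150000)/(-3.060404 - 49.778375)
       = 0.389817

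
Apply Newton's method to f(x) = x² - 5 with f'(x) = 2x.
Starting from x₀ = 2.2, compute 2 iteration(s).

f(x) = x² - 5
f'(x) = 2x
x₀ = 2.2

Newton-Raphson formula: x_{n+1} = x_n - f(x_n)/f'(x_n)

Iteration 1:
  f(2.200000) = -0.160000
  f'(2.200000) = 4.400000
  x_1 = 2.200000 - (-0.160000)/4.400000 = 2.236364
Iteration 2:
  f(2.236364) = 0.001322
  f'(2.236364) = 4.472727
  x_2 = 2.236364 - 0.001322/4.472727 = 2.236068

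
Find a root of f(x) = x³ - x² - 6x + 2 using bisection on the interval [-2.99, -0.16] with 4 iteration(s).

f(x) = x³ - x² - 6x + 2
Initial interval: [-2.99, -0.16]

Iteration 1:
  c_1 = (-2.990000 + (-0.160000))/2 = -1.575000
  f(c_1) = f(-1.575000) = 5.062391
  f(a) × f(c) < 0, new interval: [-2.990000, -1.575000]
Iteration 2:
  c_2 = (-2.990000 + (-1.575000))/2 = -2.282500
  f(c_2) = f(-2.282500) = -1.406189
  f(a) × f(c) ≥ 0, new interval: [-2.282500, -1.575000]
Iteration 3:
  c_3 = (-2.282500 + (-1.575000))/2 = -1.928750
  f(c_3) = f(-1.928750) = 2.677326
  f(a) × f(c) < 0, new interval: [-2.282500, -1.928750]
Iteration 4:
  c_4 = (-2.282500 + (-1.928750))/2 = -2.105625
  f(c_4) = f(-2.105625) = 0.864475
  f(a) × f(c) < 0, new interval: [-2.282500, -2.105625]

After 4 iteration(s), the approximation is c_4 = -2.105625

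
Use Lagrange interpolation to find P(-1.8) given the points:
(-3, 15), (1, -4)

Lagrange interpolation formula:
P(x) = Σ yᵢ × Lᵢ(x)
where Lᵢ(x) = Π_{j≠i} (x - xⱼ)/(xᵢ - xⱼ)

L_0(-1.8) = (-1.8 - 1)/(-3 - 1) = 0.700000
L_1(-1.8) = (-1.8 - (-3))/(1 - (-3)) = 0.300000

P(-1.8) = 15×L_0(-1.8) + (-4)×L_1(-1.8)
P(-1.8) = 9.300000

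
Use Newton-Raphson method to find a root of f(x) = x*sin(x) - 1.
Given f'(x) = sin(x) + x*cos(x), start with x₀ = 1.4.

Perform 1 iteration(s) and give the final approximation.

f(x) = x*sin(x) - 1
f'(x) = sin(x) + x*cos(x)
x₀ = 1.4

Newton-Raphson formula: x_{n+1} = x_n - f(x_n)/f'(x_n)

Iteration 1:
  f(1.400000) = 0.379630
  f'(1.400000) = 1.223404
  x_1 = 1.400000 - 0.379630/1.223404 = 1.089694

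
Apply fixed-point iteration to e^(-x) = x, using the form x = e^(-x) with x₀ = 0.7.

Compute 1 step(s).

Equation: e^(-x) = x
Fixed-point form: x = e^(-x)
x₀ = 0.7

x_1 = g(0.700000) = 0.496585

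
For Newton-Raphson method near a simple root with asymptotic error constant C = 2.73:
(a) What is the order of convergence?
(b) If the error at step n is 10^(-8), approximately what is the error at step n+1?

(a) Newton-Raphson has quadratic (order 2) convergence near simple roots.
    This means |e_{n+1}| ≈ C|e_n|².

(b) With |e_n| = 10^(-8) and C = 2.73:
    |e_{n+1}| ≈ 2.73 × (10^(-8))² = 2.73 × 10^(-16)

(a) 2 (quadratic); (b) |e_{n+1}| ≈ 2.730e-16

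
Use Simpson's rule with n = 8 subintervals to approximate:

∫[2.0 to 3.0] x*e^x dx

f(x) = x*e^x
a = 2.0, b = 3.0, n = 8
h = (b - a)/n = 0.125000

Simpson's rule: (h/3)[f(x₀) + 4f(x₁) + 2f(x₂) + ... + f(xₙ)]

x_0 = 2.0000, f(x_0) = 14.778112, coefficient = 1
x_1 = 2.1250, f(x_1) = 17.792407, coefficient = 4
x_2 = 2.2500, f(x_2) = 21.347406, coefficient = 2
x_3 = 2.3750, f(x_3) = 25.533656, coefficient = 4
x_4 = 2.5000, f(x_4) = 30.456235, coefficient = 2
x_5 = 2.6250, f(x_5) = 36.237007, coefficient = 4
x_6 = 2.7500, f(x_6) = 43.017238, coefficient = 2
x_7 = 2.8750, f(x_7) = 50.960594, coefficient = 4
x_8 = 3.0000, f(x_8) = 60.256611, coefficient = 1

I ≈ (0.125000/3) × 786.771140 = 32.782131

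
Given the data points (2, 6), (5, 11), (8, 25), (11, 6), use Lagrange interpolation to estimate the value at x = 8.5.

Lagrange interpolation formula:
P(x) = Σ yᵢ × Lᵢ(x)
where Lᵢ(x) = Π_{j≠i} (x - xⱼ)/(xᵢ - xⱼ)

L_0(8.5) = (8.5 - 5)/(2 - 5) × (8.5 - 8)/(2 - 8) × (8.5 - 11)/(2 - 11) = 0.027006
L_1(8.5) = (8.5 - 2)/(5 - 2) × (8.5 - 8)/(5 - 8) × (8.5 - 11)/(5 - 11) = -0.150463
L_2(8.5) = (8.5 - 2)/(8 - 2) × (8.5 - 5)/(8 - 5) × (8.5 - 11)/(8 - 11) = 1.053241
L_3(8.5) = (8.5 - 2)/(11 - 2) × (8.5 - 5)/(11 - 5) × (8.5 - 8)/(11 - 8) = 0.070216

P(8.5) = 6×L_0(8.5) + 11×L_1(8.5) + 25×L_2(8.5) + 6×L_3(8.5)
P(8.5) = 25.259259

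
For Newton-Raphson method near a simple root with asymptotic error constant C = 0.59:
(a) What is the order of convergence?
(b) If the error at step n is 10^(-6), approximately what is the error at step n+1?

(a) Newton-Raphson has quadratic (order 2) convergence near simple roots.
    This means |e_{n+1}| ≈ C|e_n|².

(b) With |e_n| = 10^(-6) and C = 0.59:
    |e_{n+1}| ≈ 0.59 × (10^(-6))² = 0.59 × 10^(-12)

(a) 2 (quadratic); (b) |e_{n+1}| ≈ 5.900e-13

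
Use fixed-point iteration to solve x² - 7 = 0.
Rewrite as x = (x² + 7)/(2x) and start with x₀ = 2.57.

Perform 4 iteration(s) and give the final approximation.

Equation: x² - 7 = 0
Fixed-point form: x = (x² + 7)/(2x)
x₀ = 2.57

x_1 = g(2.570000) = 2.646868
x_2 = g(2.646868) = 2.645752
x_3 = g(2.645752) = 2.645751
x_4 = g(2.645751) = 2.645751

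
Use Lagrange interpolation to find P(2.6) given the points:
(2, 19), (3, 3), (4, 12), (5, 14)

Lagrange interpolation formula:
P(x) = Σ yᵢ × Lᵢ(x)
where Lᵢ(x) = Π_{j≠i} (x - xⱼ)/(xᵢ - xⱼ)

L_0(2.6) = (2.6 - 3)/(2 - 3) × (2.6 - 4)/(2 - 4) × (2.6 - 5)/(2 - 5) = 0.224000
L_1(2.6) = (2.6 - 2)/(3 - 2) × (2.6 - 4)/(3 - 4) × (2.6 - 5)/(3 - 5) = 1.008000
L_2(2.6) = (2.6 - 2)/(4 - 2) × (2.6 - 3)/(4 - 3) × (2.6 - 5)/(4 - 5) = -0.288000
L_3(2.6) = (2.6 - 2)/(5 - 2) × (2.6 - 3)/(5 - 3) × (2.6 - 4)/(5 - 4) = 0.056000

P(2.6) = 19×L_0(2.6) + 3×L_1(2.6) + 12×L_2(2.6) + 14×L_3(2.6)
P(2.6) = 4.608000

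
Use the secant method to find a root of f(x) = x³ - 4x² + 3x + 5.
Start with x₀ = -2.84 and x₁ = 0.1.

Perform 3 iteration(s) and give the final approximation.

f(x) = x³ - 4x² + 3x + 5
x₀ = -2.84, x₁ = 0.1

Secant formula: x_{n+1} = x_n - f(x_n)(x_n - x_{n-1})/(f(x_n) - f(x_{n-1}))

Iteration 1:
  f(-2.840000) = -58.688704
  f(0.100000) = 5.261000
  x_2 = 0.100000 - 5.261000×(0.100000 - (-2.840000))/(5.261000 - (-58.688704))
       = -0.141867
Iteration 2:
  f(0.100000) = 5.261000
  f(-0.141867) = 4.491038
  x_3 = -0.141867 - 4.491038×(-0.141867 - 0.100000)/(4.491038 - 5.261000)
       = -1.552631
Iteration 3:
  f(-0.141867) = 4.491038
  f(-1.552631) = -13.043416
  x_4 = -1.552631 - (-13.043416)×(-1.552631 - (-0.141867))/(-13.043416 - 4.491038)
       = -0.503201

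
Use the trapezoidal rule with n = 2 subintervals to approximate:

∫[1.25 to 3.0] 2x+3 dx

f(x) = 2x+3
a = 1.25, b = 3.0, n = 2
h = (b - a)/n = 0.875000

Trapezoidal rule: (h/2)[f(x₀) + 2f(x₁) + 2f(x₂) + ... + f(xₙ)]

x_0 = 1.2500, f(x_0) = 5.500000, coefficient = 1
x_1 = 2.1250, f(x_1) = 7.250000, coefficient = 2
x_2 = 3.0000, f(x_2) = 9.000000, coefficient = 1

I ≈ (0.875000/2) × 29.000000 = 12.687500
Exact value: 12.687500
Error: 0.000000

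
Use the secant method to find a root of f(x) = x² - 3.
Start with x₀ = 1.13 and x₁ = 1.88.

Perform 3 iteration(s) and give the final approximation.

f(x) = x² - 3
x₀ = 1.13, x₁ = 1.88

Secant formula: x_{n+1} = x_n - f(x_n)(x_n - x_{n-1})/(f(x_n) - f(x_{n-1}))

Iteration 1:
  f(1.130000) = -1.723100
  f(1.880000) = 0.534400
  x_2 = 1.880000 - 0.534400×(1.880000 - 1.130000)/(0.534400 - (-1.723100))
       = 1.702458
Iteration 2:
  f(1.880000) = 0.534400
  f(1.702458) = -0.101635
  x_3 = 1.702458 - (-0.101635)×(1.702458 - 1.880000)/(-0.101635 - 0.534400)
       = 1.730829
Iteration 3:
  f(1.702458) = -0.101635
  f(1.730829) = -0.004232
  x_4 = 1.730829 - (-0.004232)×(1.730829 - 1.702458)/(-0.004232 - (-0.101635))
       = 1.732061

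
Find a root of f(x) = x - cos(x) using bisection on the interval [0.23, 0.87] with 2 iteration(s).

f(x) = x - cos(x)
Initial interval: [0.23, 0.87]

Iteration 1:
  c_1 = (0.230000 + 0.870000)/2 = 0.550000
  f(c_1) = f(0.550000) = -0.302525
  f(a) × f(c) ≥ 0, new interval: [0.550000, 0.870000]
Iteration 2:
  c_2 = (0.550000 + 0.870000)/2 = 0.710000
  f(c_2) = f(0.710000) = -0.048362
  f(a) × f(c) ≥ 0, new interval: [0.710000, 0.870000]

After 2 iteration(s), the approximation is c_2 = 0.710000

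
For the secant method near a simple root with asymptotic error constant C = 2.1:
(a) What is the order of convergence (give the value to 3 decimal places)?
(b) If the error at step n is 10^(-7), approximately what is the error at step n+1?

(a) Secant method has superlinear convergence with order φ = (1+√5)/2 ≈ 1.618.
    This means |e_{n+1}| ≈ C|e_n|^1.618.

(b) With |e_n| = 10^(-7) and C = 2.1:
    |e_{n+1}| ≈ 2.1 × (10^(-7))^1.618 = 2.1 × 10^(-11.33)

(a) ≈ 1.618 (golden ratio); (b) |e_{n+1}| ≈ 9.908e-12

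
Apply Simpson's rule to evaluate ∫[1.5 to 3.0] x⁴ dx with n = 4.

f(x) = x⁴
a = 1.5, b = 3.0, n = 4
h = (b - a)/n = 0.375000

Simpson's rule: (h/3)[f(x₀) + 4f(x₁) + 2f(x₂) + ... + f(xₙ)]

x_0 = 1.5000, f(x_0) = 5.062500, coefficient = 1
x_1 = 1.8750, f(x_1) = 12.359619, coefficient = 4
x_2 = 2.2500, f(x_2) = 25.628906, coefficient = 2
x_3 = 2.6250, f(x_3) = 47.480713, coefficient = 4
x_4 = 3.0000, f(x_4) = 81.000000, coefficient = 1

I ≈ (0.375000/3) × 376.681641 = 47.085205
Exact value: 47.081250
Error: 0.003955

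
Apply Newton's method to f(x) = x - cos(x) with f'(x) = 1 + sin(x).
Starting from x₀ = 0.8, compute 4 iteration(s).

f(x) = x - cos(x)
f'(x) = 1 + sin(x)
x₀ = 0.8

Newton-Raphson formula: x_{n+1} = x_n - f(x_n)/f'(x_n)

Iteration 1:
  f(0.800000) = 0.103293
  f'(0.800000) = 1.717356
  x_1 = 0.800000 - 0.103293/1.717356 = 0.739853
Iteration 2:
  f(0.739853) = 0.001286
  f'(0.739853) = 1.674180
  x_2 = 0.739853 - 0.001286/1.674180 = 0.739085
Iteration 3:
  f(0.739085) = 0.000000
  f'(0.739085) = 1.673612
  x_3 = 0.739085 - 0.000000/1.673612 = 0.739085
Iteration 4:
  f(0.739085) = 0.000000
  f'(0.739085) = 1.673612
  x_4 = 0.739085 - 0.000000/1.673612 = 0.739085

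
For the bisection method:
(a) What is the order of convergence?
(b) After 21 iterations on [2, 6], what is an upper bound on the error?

(a) Bisection has linear (order 1) convergence; the error is halved each step.

(b) Error bound = (b-a)/2^n = (6 - 2)/2^{21}
    = 4/2^{21}

(a) 1 (linear); (b) error ≤ 1.91e-06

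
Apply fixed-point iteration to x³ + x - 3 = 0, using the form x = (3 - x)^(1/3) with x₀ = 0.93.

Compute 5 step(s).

Equation: x³ + x - 3 = 0
Fixed-point form: x = (3 - x)^(1/3)
x₀ = 0.93

x_1 = g(0.930000) = 1.274452
x_2 = g(1.274452) = 1.199432
x_3 = g(1.199432) = 1.216568
x_4 = g(1.216568) = 1.212697
x_5 = g(1.212697) = 1.213574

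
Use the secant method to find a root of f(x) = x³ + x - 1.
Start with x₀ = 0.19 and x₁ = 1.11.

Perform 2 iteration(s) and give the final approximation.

f(x) = x³ + x - 1
x₀ = 0.19, x₁ = 1.11

Secant formula: x_{n+1} = x_n - f(x_n)(x_n - x_{n-1})/(f(x_n) - f(x_{n-1}))

Iteration 1:
  f(0.190000) = -0.803141
  f(1.110000) = 1.477631
  x_2 = 1.110000 - 1.477631×(1.110000 - 0.190000)/(1.477631 - (-0.803141))
       = 0.513965
Iteration 2:
  f(1.110000) = 1.477631
  f(0.513965) = -0.350266
  x_3 = 0.513965 - (-0.350266)×(0.513965 - 1.110000)/(-0.350266 - 1.477631)
       = 0.628179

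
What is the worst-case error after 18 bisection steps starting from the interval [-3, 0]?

Bisection error bound: |error| ≤ (b-a)/2^n
|error| ≤ (0 - (-3))/2^18 = 3/2^18
|error| ≤ 0.0000114441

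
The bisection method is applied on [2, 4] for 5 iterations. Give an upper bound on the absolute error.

Bisection error bound: |error| ≤ (b-a)/2^n
|error| ≤ (4 - 2)/2^5 = 2/2^5
|error| ≤ 0.0625000000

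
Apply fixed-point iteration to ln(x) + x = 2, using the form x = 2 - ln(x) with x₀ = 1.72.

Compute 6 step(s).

Equation: ln(x) + x = 2
Fixed-point form: x = 2 - ln(x)
x₀ = 1.72

x_1 = g(1.720000) = 1.457676
x_2 = g(1.457676) = 1.623157
x_3 = g(1.623157) = 1.515627
x_4 = g(1.515627) = 1.584171
x_5 = g(1.584171) = 1.539939
x_6 = g(1.539939) = 1.568257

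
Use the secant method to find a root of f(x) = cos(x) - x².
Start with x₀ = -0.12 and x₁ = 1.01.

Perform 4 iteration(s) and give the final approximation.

f(x) = cos(x) - x²
x₀ = -0.12, x₁ = 1.01

Secant formula: x_{n+1} = x_n - f(x_n)(x_n - x_{n-1})/(f(x_n) - f(x_{n-1}))

Iteration 1:
  f(-0.120000) = 0.978409
  f(1.010000) = -0.488239
  x_2 = 1.010000 - (-0.488239)×(1.010000 - (-0.120000))/(-0.488239 - 0.978409)
       = 0.633829
Iteration 2:
  f(1.010000) = -0.488239
  f(0.633829) = 0.404027
  x_3 = 0.633829 - 0.404027×(0.633829 - 1.010000)/(0.404027 - (-0.488239))
       = 0.804163
Iteration 3:
  f(0.633829) = 0.404027
  f(0.804163) = 0.047037
  x_4 = 0.804163 - 0.047037×(0.804163 - 0.633829)/(0.047037 - 0.404027)
       = 0.826606
Iteration 4:
  f(0.804163) = 0.047037
  f(0.826606) = -0.005901
  x_5 = 0.826606 - (-0.005901)×(0.826606 - 0.804163)/(-0.005901 - 0.047037)
       = 0.824104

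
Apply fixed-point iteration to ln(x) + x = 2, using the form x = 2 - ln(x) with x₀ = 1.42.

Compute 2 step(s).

Equation: ln(x) + x = 2
Fixed-point form: x = 2 - ln(x)
x₀ = 1.42

x_1 = g(1.420000) = 1.649343
x_2 = g(1.649343) = 1.499623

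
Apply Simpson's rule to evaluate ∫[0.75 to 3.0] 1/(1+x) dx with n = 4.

f(x) = 1/(1+x)
a = 0.75, b = 3.0, n = 4
h = (b - a)/n = 0.562500

Simpson's rule: (h/3)[f(x₀) + 4f(x₁) + 2f(x₂) + ... + f(xₙ)]

x_0 = 0.7500, f(x_0) = 0.571429, coefficient = 1
x_1 = 1.3125, f(x_1) = 0.432432, coefficient = 4
x_2 = 1.8750, f(x_2) = 0.347826, coefficient = 2
x_3 = 2.4375, f(x_3) = 0.290909, coefficient = 4
x_4 = 3.0000, f(x_4) = 0.250000, coefficient = 1

I ≈ (0.562500/3) × 4.410447 = 0.826959
Exact value: 0.826679
Error: 0.000280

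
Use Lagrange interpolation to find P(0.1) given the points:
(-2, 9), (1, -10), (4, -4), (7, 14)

Lagrange interpolation formula:
P(x) = Σ yᵢ × Lᵢ(x)
where Lᵢ(x) = Π_{j≠i} (x - xⱼ)/(xᵢ - xⱼ)

L_0(0.1) = (0.1 - 1)/(-2 - 1) × (0.1 - 4)/(-2 - 4) × (0.1 - 7)/(-2 - 7) = 0.149500
L_1(0.1) = (0.1 - (-2))/(1 - (-2)) × (0.1 - 4)/(1 - 4) × (0.1 - 7)/(1 - 7) = 1.046500
L_2(0.1) = (0.1 - (-2))/(4 - (-2)) × (0.1 - 1)/(4 - 1) × (0.1 - 7)/(4 - 7) = -0.241500
L_3(0.1) = (0.1 - (-2))/(7 - (-2)) × (0.1 - 1)/(7 - 1) × (0.1 - 4)/(7 - 4) = 0.045500

P(0.1) = 9×L_0(0.1) + (-10)×L_1(0.1) + (-4)×L_2(0.1) + 14×L_3(0.1)
P(0.1) = -7.516500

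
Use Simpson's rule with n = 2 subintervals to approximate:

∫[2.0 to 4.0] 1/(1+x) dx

f(x) = 1/(1+x)
a = 2.0, b = 4.0, n = 2
h = (b - a)/n = 1.000000

Simpson's rule: (h/3)[f(x₀) + 4f(x₁) + 2f(x₂) + ... + f(xₙ)]

x_0 = 2.0000, f(x_0) = 0.333333, coefficient = 1
x_1 = 3.0000, f(x_1) = 0.250000, coefficient = 4
x_2 = 4.0000, f(x_2) = 0.200000, coefficient = 1

I ≈ (1.000000/3) × 1.533333 = 0.511111
Exact value: 0.510826
Error: 0.000285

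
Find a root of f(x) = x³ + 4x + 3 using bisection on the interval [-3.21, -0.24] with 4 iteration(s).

f(x) = x³ + 4x + 3
Initial interval: [-3.21, -0.24]

Iteration 1:
  c_1 = (-3.210000 + (-0.240000))/2 = -1.725000
  f(c_1) = f(-1.725000) = -9.032953
  f(a) × f(c) ≥ 0, new interval: [-1.725000, -0.240000]
Iteration 2:
  c_2 = (-1.725000 + (-0.240000))/2 = -0.982500
  f(c_2) = f(-0.982500) = -1.878413
  f(a) × f(c) ≥ 0, new interval: [-0.982500, -0.240000]
Iteration 3:
  c_3 = (-0.982500 + (-0.240000))/2 = -0.611250
  f(c_3) = f(-0.611250) = 0.326621
  f(a) × f(c) < 0, new interval: [-0.982500, -0.611250]
Iteration 4:
  c_4 = (-0.982500 + (-0.611250))/2 = -0.796875
  f(c_4) = f(-0.796875) = -0.693523
  f(a) × f(c) ≥ 0, new interval: [-0.796875, -0.611250]

After 4 iteration(s), the approximation is c_4 = -0.796875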